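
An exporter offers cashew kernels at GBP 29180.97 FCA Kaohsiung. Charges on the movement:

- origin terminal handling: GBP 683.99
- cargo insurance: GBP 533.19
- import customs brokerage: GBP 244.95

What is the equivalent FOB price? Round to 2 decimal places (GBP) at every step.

FOB price: GBP 29864.96

Not relevant to the conversion: brokerage, insurance — on the buyer under both terms; not part of either seller's price.
From FCA to FOB, the seller additionally bears: origin terminal.
FOB price = 29180.97 + 683.99 = 29864.96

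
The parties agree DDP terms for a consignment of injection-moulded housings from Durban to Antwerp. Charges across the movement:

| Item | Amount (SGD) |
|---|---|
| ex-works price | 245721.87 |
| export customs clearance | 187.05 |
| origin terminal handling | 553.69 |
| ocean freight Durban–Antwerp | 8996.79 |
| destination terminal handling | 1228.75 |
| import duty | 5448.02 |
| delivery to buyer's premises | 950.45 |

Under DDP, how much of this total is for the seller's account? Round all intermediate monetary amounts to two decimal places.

Seller's account: SGD 263086.62

DDP: the seller bears all costs including import duty.
Seller's account: goods 245721.87 + export clearance 187.05 + origin terminal 553.69 + freight 8996.79 + destination terminal 1228.75 + duty 5448.02 + delivery 950.45 = 263086.62
Buyer's account: 0.00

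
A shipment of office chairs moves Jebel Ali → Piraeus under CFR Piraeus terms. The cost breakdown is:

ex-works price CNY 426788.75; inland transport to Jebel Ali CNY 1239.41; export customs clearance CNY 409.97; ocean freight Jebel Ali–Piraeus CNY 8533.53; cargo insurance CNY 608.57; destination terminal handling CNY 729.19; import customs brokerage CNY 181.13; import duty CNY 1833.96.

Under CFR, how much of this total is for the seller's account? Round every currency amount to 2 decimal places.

Seller's account: CNY 436971.66

CFR: the seller pays costs through ocean freight to the destination port, but not insurance.
Seller's account: goods 426788.75 + inland to port 1239.41 + export clearance 409.97 + freight 8533.53 = 436971.66
Buyer's account: insurance 608.57 + destination terminal 729.19 + brokerage 181.13 + duty 1833.96 = 3352.85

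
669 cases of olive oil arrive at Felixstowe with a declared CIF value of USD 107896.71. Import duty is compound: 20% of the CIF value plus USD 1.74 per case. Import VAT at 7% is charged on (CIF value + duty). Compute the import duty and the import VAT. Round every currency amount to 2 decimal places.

Import duty: USD 22743.40; import VAT: USD 9144.81

Ad valorem component: 107896.71 × 20% = 21579.34
Specific component: 669 × 1.74 = 1164.06
Import duty = 21579.34 + 1164.06 = 22743.40
VAT base = CIF + duty = 107896.71 + 22743.40 = 130640.11
Import VAT = 130640.11 × 7% = 9144.81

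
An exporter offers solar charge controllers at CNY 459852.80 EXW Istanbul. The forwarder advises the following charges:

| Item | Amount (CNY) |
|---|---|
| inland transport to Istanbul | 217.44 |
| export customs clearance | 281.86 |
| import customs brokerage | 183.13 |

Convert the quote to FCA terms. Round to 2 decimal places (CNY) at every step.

FCA price: CNY 460352.10

Not relevant to the conversion: brokerage — on the buyer under both terms; not part of either seller's price.
From EXW to FCA, the seller additionally bears: inland to port, export clearance.
FCA price = 459852.80 + 217.44 + 281.86 = 460352.10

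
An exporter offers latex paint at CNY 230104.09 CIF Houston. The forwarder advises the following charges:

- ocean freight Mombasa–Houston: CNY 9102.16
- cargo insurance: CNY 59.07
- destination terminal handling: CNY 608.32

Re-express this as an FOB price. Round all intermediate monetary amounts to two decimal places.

FOB price: CNY 220942.86

Not relevant to the conversion: destination terminal — on the buyer under both terms; not part of either seller's price.
From CIF to FOB, the seller no longer bears: freight, insurance.
FOB price = 230104.09 − 9102.16 − 59.07 = 220942.86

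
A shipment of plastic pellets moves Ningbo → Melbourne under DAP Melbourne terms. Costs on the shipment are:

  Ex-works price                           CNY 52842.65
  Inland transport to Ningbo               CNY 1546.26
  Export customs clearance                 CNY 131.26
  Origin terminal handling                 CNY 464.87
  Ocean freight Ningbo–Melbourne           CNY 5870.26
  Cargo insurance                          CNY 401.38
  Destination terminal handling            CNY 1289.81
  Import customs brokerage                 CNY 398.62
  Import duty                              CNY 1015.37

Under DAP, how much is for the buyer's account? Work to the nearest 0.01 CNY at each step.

DAP: the seller bears all costs to the named destination except import duty and clearance.
Seller's account: goods 52842.65 + inland to port 1546.26 + export clearance 131.26 + origin terminal 464.87 + freight 5870.26 + insurance 401.38 + destination terminal 1289.81 = 62546.49
Buyer's account: brokerage 398.62 + duty 1015.37 = 1413.99

Buyer's account: CNY 1413.99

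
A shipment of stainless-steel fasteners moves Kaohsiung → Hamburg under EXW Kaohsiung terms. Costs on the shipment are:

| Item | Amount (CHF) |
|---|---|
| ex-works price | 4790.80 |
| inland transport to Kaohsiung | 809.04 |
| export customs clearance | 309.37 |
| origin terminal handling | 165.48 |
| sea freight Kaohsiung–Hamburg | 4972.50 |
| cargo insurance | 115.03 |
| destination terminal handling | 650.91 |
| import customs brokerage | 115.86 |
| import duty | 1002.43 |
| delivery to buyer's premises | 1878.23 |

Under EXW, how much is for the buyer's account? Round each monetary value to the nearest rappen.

EXW: the seller makes goods available at their premises; the buyer bears all onward costs.
Seller's account: goods 4790.80 = 4790.80
Buyer's account: inland to port 809.04 + export clearance 309.37 + origin terminal 165.48 + freight 4972.50 + insurance 115.03 + destination terminal 650.91 + brokerage 115.86 + duty 1002.43 + delivery 1878.23 = 10018.85

Buyer's account: CHF 10018.85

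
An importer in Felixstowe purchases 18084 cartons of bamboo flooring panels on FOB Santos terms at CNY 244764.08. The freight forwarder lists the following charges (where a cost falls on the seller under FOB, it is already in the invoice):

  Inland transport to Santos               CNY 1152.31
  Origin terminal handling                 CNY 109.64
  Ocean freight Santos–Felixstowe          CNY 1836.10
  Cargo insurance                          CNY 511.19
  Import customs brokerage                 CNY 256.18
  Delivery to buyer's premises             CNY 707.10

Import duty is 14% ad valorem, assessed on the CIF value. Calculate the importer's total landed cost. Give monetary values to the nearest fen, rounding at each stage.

Total landed cost: CNY 282670.24

FOB: the seller bears costs until goods are on board at the origin port; the buyer bears freight, insurance and all costs thereafter.
Already in the invoice (seller's account under FOB): inland to port, origin terminal — exclude.
CIF value = FOB price + freight + insurance = 244764.08 + 1836.10 + 511.19 = 247111.37
Import duty = 247111.37 × 14% = 34595.59
Buyer bears: freight 1836.10 + insurance 511.19 + brokerage 256.18 + delivery 707.10 + duty 34595.59 = 37906.16
Landed cost = invoice 244764.08 + 37906.16 = 282670.24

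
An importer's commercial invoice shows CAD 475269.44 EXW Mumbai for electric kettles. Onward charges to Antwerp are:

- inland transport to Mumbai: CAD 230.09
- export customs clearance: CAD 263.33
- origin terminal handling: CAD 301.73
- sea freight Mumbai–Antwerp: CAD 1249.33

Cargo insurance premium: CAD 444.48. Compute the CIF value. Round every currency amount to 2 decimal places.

CIF value: CAD 477758.40

CIF = EXW price + pre-shipment costs + freight + insurance
CIF = 475269.44 + 230.09 + 263.33 + 301.73 + 1249.33 + 444.48 = 477758.40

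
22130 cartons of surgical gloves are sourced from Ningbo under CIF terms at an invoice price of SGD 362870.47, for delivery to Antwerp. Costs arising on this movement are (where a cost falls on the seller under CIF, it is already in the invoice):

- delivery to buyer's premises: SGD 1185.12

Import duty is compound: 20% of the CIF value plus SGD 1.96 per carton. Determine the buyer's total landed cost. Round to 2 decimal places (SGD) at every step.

CIF: the seller pays costs through ocean freight and marine insurance to the destination port.
The CIF price already equals the CIF value: 362870.47
Ad valorem component: 362870.47 × 20% = 72574.09
Specific component: 22130 × 1.96 = 43374.80
Import duty = 72574.09 + 43374.80 = 115948.89
Buyer bears: delivery 1185.12 + duty 115948.89 = 117134.01
Landed cost = invoice 362870.47 + 117134.01 = 480004.48

Total landed cost: SGD 480004.48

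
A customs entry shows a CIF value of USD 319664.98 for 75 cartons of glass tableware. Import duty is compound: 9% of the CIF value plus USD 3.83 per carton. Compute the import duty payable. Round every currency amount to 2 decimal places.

Ad valorem component: 319664.98 × 9% = 28769.85
Specific component: 75 × 3.83 = 287.25
Import duty = 28769.85 + 287.25 = 29057.10

Import duty: USD 29057.10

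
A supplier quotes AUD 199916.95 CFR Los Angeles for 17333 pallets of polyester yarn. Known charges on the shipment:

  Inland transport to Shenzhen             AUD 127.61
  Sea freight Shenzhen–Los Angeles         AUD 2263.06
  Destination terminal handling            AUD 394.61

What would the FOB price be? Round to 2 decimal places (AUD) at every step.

Not relevant to the conversion: inland to port — on the seller under both CFR and FOB; already in the CFR price and stays in the FOB price. destination terminal — on the buyer under both terms; not part of either seller's price.
From CFR to FOB, the seller no longer bears: freight.
FOB price = 199916.95 − 2263.06 = 197653.89

FOB price: AUD 197653.89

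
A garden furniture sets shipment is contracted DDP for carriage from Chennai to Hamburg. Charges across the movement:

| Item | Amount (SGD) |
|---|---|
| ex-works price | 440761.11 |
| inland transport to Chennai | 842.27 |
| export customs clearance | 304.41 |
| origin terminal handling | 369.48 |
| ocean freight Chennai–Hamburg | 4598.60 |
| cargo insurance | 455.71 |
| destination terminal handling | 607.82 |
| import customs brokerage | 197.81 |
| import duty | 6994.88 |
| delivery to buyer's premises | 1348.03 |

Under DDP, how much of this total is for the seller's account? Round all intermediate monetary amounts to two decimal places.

DDP: the seller bears all costs including import duty.
Seller's account: goods 440761.11 + inland to port 842.27 + export clearance 304.41 + origin terminal 369.48 + freight 4598.60 + insurance 455.71 + destination terminal 607.82 + brokerage 197.81 + duty 6994.88 + delivery 1348.03 = 456480.12
Buyer's account: 0.00

Seller's account: SGD 456480.12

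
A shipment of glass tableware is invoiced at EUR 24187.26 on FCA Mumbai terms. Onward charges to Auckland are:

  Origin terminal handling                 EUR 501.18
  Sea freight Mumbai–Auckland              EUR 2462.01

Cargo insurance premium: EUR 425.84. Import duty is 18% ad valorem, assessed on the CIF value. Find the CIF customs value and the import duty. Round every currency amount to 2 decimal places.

CIF = FCA price + pre-shipment costs + freight + insurance
CIF = 24187.26 + 501.18 + 2462.01 + 425.84 = 27576.29
Import duty = 27576.29 × 18% = 4963.73

CIF value: EUR 27576.29; import duty: EUR 4963.73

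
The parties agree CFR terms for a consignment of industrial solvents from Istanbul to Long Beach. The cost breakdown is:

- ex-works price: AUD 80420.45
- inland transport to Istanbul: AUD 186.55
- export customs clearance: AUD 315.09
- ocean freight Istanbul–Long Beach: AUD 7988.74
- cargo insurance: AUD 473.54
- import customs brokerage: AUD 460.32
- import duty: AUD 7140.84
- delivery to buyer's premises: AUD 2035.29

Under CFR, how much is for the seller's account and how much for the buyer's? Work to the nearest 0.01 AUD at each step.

CFR: the seller pays costs through ocean freight to the destination port, but not insurance.
Seller's account: goods 80420.45 + inland to port 186.55 + export clearance 315.09 + freight 7988.74 = 88910.83
Buyer's account: insurance 473.54 + brokerage 460.32 + duty 7140.84 + delivery 2035.29 = 10109.99

Seller: AUD 88910.83; buyer: AUD 10109.99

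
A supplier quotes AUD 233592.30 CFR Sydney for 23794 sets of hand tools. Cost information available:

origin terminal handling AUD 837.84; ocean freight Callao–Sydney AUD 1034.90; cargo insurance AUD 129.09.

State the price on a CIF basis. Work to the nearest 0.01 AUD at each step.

CIF price: AUD 233721.39

Not relevant to the conversion: origin terminal, freight — on the seller under both CFR and CIF; already in the CFR price and stays in the CIF price.
From CFR to CIF, the seller additionally bears: insurance.
CIF price = 233592.30 + 129.09 = 233721.39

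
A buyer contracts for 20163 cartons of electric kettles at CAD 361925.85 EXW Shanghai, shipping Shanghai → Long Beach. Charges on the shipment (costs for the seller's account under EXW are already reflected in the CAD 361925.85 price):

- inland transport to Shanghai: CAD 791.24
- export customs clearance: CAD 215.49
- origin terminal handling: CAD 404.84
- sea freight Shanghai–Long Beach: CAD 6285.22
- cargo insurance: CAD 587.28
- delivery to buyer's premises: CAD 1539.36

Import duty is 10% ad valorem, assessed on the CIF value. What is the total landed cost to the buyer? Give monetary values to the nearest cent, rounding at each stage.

EXW: the seller makes goods available at their premises; the buyer bears all onward costs.
CIF value = EXW price + inland to port + export clearance + origin terminal + freight + insurance = 361925.85 + 791.24 + 215.49 + 404.84 + 6285.22 + 587.28 = 370209.92
Import duty = 370209.92 × 10% = 37020.99
Buyer bears: inland to port 791.24 + export clearance 215.49 + origin terminal 404.84 + freight 6285.22 + insurance 587.28 + delivery 1539.36 + duty 37020.99 = 46844.42
Landed cost = invoice 361925.85 + 46844.42 = 408770.27

Total landed cost: CAD 408770.27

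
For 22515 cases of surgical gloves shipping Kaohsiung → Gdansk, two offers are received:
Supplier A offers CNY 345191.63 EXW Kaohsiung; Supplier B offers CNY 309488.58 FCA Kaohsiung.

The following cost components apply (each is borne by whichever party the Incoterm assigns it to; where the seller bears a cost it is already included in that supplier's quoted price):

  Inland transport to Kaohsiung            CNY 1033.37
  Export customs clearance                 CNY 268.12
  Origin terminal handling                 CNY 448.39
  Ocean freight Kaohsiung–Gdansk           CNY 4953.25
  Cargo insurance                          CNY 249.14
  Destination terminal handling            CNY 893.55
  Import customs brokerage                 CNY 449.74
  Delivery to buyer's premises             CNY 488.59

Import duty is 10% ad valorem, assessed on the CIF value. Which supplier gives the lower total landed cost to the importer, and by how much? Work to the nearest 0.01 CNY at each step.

Supplier B is cheaper by CNY 40704.99

Supplier A (EXW):
CIF value = EXW price + inland to port + export clearance + origin terminal + freight + insurance = 345191.63 + 1033.37 + 268.12 + 448.39 + 4953.25 + 249.14 = 352143.90
Import duty = 352143.90 × 10% = 35214.39
Buyer bears (A): 1033.37 + 268.12 + 448.39 + 4953.25 + 249.14 + 893.55 + 449.74 + 488.59 = 8784.15
Landed cost (A) = invoice 345191.63 + 8784.15 + duty 35214.39 = 389190.17
Supplier B (FCA):
CIF value = FCA price + origin terminal + freight + insurance = 309488.58 + 448.39 + 4953.25 + 249.14 = 315139.36
Import duty = 315139.36 × 10% = 31513.94
Buyer bears (B): 448.39 + 4953.25 + 249.14 + 893.55 + 449.74 + 488.59 = 7482.66
Landed cost (B) = invoice 309488.58 + 7482.66 + duty 31513.94 = 348485.18
Difference = |389190.17 − 348485.18| = 40704.99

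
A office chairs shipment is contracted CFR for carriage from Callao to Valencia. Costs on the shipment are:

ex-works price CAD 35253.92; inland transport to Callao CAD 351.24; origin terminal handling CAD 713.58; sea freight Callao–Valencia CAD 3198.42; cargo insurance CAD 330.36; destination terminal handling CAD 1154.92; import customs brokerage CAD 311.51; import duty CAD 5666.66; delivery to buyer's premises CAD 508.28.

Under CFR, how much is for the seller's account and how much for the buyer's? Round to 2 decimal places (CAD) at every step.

Seller: CAD 39517.16; buyer: CAD 7971.73

CFR: the seller pays costs through ocean freight to the destination port, but not insurance.
Seller's account: goods 35253.92 + inland to port 351.24 + origin terminal 713.58 + freight 3198.42 = 39517.16
Buyer's account: insurance 330.36 + destination terminal 1154.92 + brokerage 311.51 + duty 5666.66 + delivery 508.28 = 7971.73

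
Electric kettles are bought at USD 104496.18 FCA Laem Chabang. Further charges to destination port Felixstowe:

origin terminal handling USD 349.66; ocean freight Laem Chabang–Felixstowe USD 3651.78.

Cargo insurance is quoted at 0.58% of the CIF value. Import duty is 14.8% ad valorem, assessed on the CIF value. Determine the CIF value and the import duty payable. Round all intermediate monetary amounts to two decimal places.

CIF value: USD 109130.58; import duty: USD 16151.33

Let C be the CIF value. C = FCA price + pre-shipment costs + freight + 0.58% × C
C − 0.58% × C = 104496.18 + 349.66 + 3651.78
0.9942 × C = 108497.62
C = 108497.62 / 0.9942 = 109130.58
Insurance premium = 0.58% × 109130.58 = 632.96
Import duty = 109130.58 × 14.8% = 16151.33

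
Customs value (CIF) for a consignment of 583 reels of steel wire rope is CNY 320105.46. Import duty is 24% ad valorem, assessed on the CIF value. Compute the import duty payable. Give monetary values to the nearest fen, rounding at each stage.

Import duty: CNY 76825.31

Import duty = 320105.46 × 24% = 76825.31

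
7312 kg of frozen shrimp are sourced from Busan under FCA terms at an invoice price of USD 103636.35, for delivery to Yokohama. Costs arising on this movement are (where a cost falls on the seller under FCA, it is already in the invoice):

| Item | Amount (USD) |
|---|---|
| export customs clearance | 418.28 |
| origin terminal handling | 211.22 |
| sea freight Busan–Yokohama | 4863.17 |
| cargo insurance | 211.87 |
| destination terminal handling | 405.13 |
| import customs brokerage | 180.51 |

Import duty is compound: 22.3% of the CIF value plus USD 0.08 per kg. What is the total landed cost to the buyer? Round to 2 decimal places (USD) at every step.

FCA: the seller delivers export-cleared goods to the carrier; the buyer bears costs from that point.
Already in the invoice (seller's account under FCA): export clearance — exclude.
CIF value = FCA price + origin terminal + freight + insurance = 103636.35 + 211.22 + 4863.17 + 211.87 = 108922.61
Ad valorem component: 108922.61 × 22.3% = 24289.74
Specific component: 7312 × 0.08 = 584.96
Import duty = 24289.74 + 584.96 = 24874.70
Buyer bears: origin terminal 211.22 + freight 4863.17 + insurance 211.87 + destination terminal 405.13 + brokerage 180.51 + duty 24874.70 = 30746.60
Landed cost = invoice 103636.35 + 30746.60 = 134382.95

Total landed cost: USD 134382.95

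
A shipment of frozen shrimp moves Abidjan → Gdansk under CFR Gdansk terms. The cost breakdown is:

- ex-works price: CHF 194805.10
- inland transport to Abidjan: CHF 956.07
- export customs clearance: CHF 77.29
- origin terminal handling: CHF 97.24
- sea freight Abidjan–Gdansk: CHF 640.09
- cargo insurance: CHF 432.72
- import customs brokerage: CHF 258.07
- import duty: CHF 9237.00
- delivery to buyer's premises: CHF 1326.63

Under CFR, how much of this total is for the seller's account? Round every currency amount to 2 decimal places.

CFR: the seller pays costs through ocean freight to the destination port, but not insurance.
Seller's account: goods 194805.10 + inland to port 956.07 + export clearance 77.29 + origin terminal 97.24 + freight 640.09 = 196575.79
Buyer's account: insurance 432.72 + brokerage 258.07 + duty 9237.00 + delivery 1326.63 = 11254.42

Seller's account: CHF 196575.79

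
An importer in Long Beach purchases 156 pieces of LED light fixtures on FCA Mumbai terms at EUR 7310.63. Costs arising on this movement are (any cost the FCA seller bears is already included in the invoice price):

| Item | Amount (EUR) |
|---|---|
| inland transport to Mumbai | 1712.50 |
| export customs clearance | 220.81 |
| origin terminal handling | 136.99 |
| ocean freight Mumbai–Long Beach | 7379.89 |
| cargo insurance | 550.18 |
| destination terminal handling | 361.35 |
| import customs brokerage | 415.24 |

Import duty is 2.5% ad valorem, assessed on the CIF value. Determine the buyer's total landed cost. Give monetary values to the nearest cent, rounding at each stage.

Total landed cost: EUR 16538.72

FCA: the seller delivers export-cleared goods to the carrier; the buyer bears costs from that point.
Already in the invoice (seller's account under FCA): inland to port, export clearance — exclude.
CIF value = FCA price + origin terminal + freight + insurance = 7310.63 + 136.99 + 7379.89 + 550.18 = 15377.69
Import duty = 15377.69 × 2.5% = 384.44
Buyer bears: origin terminal 136.99 + freight 7379.89 + insurance 550.18 + destination terminal 361.35 + brokerage 415.24 + duty 384.44 = 9228.09
Landed cost = invoice 7310.63 + 9228.09 = 16538.72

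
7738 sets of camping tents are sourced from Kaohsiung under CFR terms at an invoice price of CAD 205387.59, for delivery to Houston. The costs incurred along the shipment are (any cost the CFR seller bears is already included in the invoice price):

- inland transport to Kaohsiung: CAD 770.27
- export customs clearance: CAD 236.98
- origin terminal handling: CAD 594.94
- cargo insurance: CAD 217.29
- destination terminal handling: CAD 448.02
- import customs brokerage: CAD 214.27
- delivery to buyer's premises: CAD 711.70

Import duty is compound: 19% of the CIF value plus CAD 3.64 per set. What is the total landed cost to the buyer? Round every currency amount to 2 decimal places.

Total landed cost: CAD 274210.12

CFR: the seller pays costs through ocean freight to the destination port, but not insurance.
Already in the invoice (seller's account under CFR): inland to port, export clearance, origin terminal — exclude.
CIF value = CFR price + insurance = 205387.59 + 217.29 = 205604.88
Ad valorem component: 205604.88 × 19% = 39064.93
Specific component: 7738 × 3.64 = 28166.32
Import duty = 39064.93 + 28166.32 = 67231.25
Buyer bears: insurance 217.29 + destination terminal 448.02 + brokerage 214.27 + delivery 711.70 + duty 67231.25 = 68822.53
Landed cost = invoice 205387.59 + 68822.53 = 274210.12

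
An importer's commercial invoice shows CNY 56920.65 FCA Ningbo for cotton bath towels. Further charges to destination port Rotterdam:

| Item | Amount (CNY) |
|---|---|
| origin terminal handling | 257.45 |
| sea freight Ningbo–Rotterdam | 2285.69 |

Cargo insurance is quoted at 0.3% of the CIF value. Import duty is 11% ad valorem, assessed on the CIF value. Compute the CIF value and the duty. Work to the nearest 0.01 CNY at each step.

Let C be the CIF value. C = FCA price + pre-shipment costs + freight + 0.3% × C
C − 0.3% × C = 56920.65 + 257.45 + 2285.69
0.997 × C = 59463.79
C = 59463.79 / 0.997 = 59642.72
Insurance premium = 0.3% × 59642.72 = 178.93
Import duty = 59642.72 × 11% = 6560.70

CIF value: CNY 59642.72; import duty: CNY 6560.70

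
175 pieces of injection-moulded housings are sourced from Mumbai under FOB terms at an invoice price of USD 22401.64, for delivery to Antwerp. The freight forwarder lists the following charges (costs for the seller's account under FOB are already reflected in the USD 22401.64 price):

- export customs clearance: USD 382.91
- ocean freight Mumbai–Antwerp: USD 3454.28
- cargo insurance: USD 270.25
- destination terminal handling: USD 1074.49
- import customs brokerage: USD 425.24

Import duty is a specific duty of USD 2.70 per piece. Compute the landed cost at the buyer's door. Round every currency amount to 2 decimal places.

Total landed cost: USD 28098.40

FOB: the seller bears costs until goods are on board at the origin port; the buyer bears freight, insurance and all costs thereafter.
Already in the invoice (seller's account under FOB): export clearance — exclude.
CIF value = FOB price + freight + insurance = 22401.64 + 3454.28 + 270.25 = 26126.17
Import duty = 175 × 2.70 = 472.50
Buyer bears: freight 3454.28 + insurance 270.25 + destination terminal 1074.49 + brokerage 425.24 + duty 472.50 = 5696.76
Landed cost = invoice 22401.64 + 5696.76 = 28098.40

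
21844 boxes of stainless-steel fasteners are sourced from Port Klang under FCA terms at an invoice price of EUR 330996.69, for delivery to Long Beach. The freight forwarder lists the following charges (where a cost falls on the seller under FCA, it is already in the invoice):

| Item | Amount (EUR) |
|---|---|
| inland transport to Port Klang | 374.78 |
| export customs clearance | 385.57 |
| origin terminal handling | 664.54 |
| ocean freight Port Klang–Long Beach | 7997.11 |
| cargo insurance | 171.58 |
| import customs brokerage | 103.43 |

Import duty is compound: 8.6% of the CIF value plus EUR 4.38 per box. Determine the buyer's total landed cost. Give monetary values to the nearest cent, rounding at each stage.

FCA: the seller delivers export-cleared goods to the carrier; the buyer bears costs from that point.
Already in the invoice (seller's account under FCA): inland to port, export clearance — exclude.
CIF value = FCA price + origin terminal + freight + insurance = 330996.69 + 664.54 + 7997.11 + 171.58 = 339829.92
Ad valorem component: 339829.92 × 8.6% = 29225.37
Specific component: 21844 × 4.38 = 95676.72
Import duty = 29225.37 + 95676.72 = 124902.09
Buyer bears: origin terminal 664.54 + freight 7997.11 + insurance 171.58 + brokerage 103.43 + duty 124902.09 = 133838.75
Landed cost = invoice 330996.69 + 133838.75 = 464835.44

Total landed cost: EUR 464835.44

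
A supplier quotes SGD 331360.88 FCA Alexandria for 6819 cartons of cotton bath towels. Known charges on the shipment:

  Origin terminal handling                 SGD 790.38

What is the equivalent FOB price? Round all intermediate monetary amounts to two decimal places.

FOB price: SGD 332151.26

From FCA to FOB, the seller additionally bears: origin terminal.
FOB price = 331360.88 + 790.38 = 332151.26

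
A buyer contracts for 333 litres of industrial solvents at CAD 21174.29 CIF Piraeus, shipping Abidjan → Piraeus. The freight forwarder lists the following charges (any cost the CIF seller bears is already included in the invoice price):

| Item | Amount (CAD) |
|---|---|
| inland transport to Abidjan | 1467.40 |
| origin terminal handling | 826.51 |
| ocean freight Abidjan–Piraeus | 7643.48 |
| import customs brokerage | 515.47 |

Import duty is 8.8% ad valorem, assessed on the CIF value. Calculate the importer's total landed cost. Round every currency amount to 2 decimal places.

Total landed cost: CAD 23553.10

CIF: the seller pays costs through ocean freight and marine insurance to the destination port.
Already in the invoice (seller's account under CIF): inland to port, origin terminal, freight — exclude.
The CIF price already equals the CIF value: 21174.29
Import duty = 21174.29 × 8.8% = 1863.34
Buyer bears: brokerage 515.47 + duty 1863.34 = 2378.81
Landed cost = invoice 21174.29 + 2378.81 = 23553.10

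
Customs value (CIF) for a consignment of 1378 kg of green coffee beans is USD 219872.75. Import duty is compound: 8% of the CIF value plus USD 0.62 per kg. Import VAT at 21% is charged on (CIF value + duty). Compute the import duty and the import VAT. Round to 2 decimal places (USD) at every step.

Ad valorem component: 219872.75 × 8% = 17589.82
Specific component: 1378 × 0.62 = 854.36
Import duty = 17589.82 + 854.36 = 18444.18
VAT base = CIF + duty = 219872.75 + 18444.18 = 238316.93
Import VAT = 238316.93 × 21% = 50046.56

Import duty: USD 18444.18; import VAT: USD 50046.56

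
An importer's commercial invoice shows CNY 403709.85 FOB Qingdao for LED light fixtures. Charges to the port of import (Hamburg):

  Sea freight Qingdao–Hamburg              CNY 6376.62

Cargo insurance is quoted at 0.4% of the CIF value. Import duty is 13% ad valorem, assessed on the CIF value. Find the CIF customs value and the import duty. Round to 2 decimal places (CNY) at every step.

CIF value: CNY 411733.40; import duty: CNY 53525.34

Let C be the CIF value. C = FOB price + freight + 0.4% × C
C − 0.4% × C = 403709.85 + 6376.62
0.996 × C = 410086.47
C = 410086.47 / 0.996 = 411733.40
Insurance premium = 0.4% × 411733.40 = 1646.93
Import duty = 411733.40 × 13% = 53525.34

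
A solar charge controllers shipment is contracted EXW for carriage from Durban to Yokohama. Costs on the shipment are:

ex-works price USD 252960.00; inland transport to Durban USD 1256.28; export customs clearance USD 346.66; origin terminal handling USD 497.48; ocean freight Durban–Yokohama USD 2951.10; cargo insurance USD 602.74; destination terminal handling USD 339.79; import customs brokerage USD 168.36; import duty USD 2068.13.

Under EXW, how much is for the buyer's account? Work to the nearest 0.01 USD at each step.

Buyer's account: USD 8230.54

EXW: the seller makes goods available at their premises; the buyer bears all onward costs.
Seller's account: goods 252960.00 = 252960.00
Buyer's account: inland to port 1256.28 + export clearance 346.66 + origin terminal 497.48 + freight 2951.10 + insurance 602.74 + destination terminal 339.79 + brokerage 168.36 + duty 2068.13 = 8230.54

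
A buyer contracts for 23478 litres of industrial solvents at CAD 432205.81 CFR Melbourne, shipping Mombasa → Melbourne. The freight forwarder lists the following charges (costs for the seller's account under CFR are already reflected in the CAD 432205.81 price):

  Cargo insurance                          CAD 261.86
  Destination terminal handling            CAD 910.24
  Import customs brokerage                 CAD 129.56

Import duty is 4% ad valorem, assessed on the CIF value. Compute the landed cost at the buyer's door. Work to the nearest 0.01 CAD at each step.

CFR: the seller pays costs through ocean freight to the destination port, but not insurance.
CIF value = CFR price + insurance = 432205.81 + 261.86 = 432467.67
Import duty = 432467.67 × 4% = 17298.71
Buyer bears: insurance 261.86 + destination terminal 910.24 + brokerage 129.56 + duty 17298.71 = 18600.37
Landed cost = invoice 432205.81 + 18600.37 = 450806.18

Total landed cost: CAD 450806.18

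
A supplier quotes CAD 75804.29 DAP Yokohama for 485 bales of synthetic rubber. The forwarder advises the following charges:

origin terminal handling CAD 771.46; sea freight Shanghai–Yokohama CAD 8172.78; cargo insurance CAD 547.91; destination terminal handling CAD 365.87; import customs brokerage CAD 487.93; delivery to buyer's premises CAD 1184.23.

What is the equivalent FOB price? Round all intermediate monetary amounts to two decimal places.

FOB price: CAD 65533.50

Not relevant to the conversion: origin terminal — on the seller under both DAP and FOB; already in the DAP price and stays in the FOB price. brokerage — on the buyer under both terms; not part of either seller's price.
From DAP to FOB, the seller no longer bears: freight, insurance, destination terminal, delivery.
FOB price = 75804.29 − 8172.78 − 547.91 − 365.87 − 1184.23 = 65533.50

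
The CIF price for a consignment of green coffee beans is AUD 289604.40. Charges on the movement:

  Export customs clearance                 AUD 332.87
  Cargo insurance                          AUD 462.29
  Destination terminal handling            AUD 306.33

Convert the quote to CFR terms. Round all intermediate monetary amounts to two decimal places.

CFR price: AUD 289142.11

Not relevant to the conversion: export clearance — on the seller under both CIF and CFR; already in the CIF price and stays in the CFR price. destination terminal — on the buyer under both terms; not part of either seller's price.
From CIF to CFR, the seller no longer bears: insurance.
CFR price = 289604.40 − 462.29 = 289142.11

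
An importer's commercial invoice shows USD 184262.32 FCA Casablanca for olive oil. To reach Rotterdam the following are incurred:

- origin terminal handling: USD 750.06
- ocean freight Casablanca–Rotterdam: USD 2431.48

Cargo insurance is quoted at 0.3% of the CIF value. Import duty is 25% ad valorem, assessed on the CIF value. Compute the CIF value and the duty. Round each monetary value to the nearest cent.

Let C be the CIF value. C = FCA price + pre-shipment costs + freight + 0.3% × C
C − 0.3% × C = 184262.32 + 750.06 + 2431.48
0.997 × C = 187443.86
C = 187443.86 / 0.997 = 188007.88
Insurance premium = 0.3% × 188007.88 = 564.02
Import duty = 188007.88 × 25% = 47001.97

CIF value: USD 188007.88; import duty: USD 47001.97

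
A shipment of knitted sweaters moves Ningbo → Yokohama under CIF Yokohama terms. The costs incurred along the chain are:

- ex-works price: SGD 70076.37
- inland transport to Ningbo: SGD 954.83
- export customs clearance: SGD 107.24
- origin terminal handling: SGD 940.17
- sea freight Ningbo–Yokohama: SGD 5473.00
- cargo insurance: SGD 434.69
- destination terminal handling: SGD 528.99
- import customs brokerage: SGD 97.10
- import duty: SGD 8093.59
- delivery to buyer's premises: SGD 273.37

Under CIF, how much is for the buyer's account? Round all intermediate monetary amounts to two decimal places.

CIF: the seller pays costs through ocean freight and marine insurance to the destination port.
Seller's account: goods 70076.37 + inland to port 954.83 + export clearance 107.24 + origin terminal 940.17 + freight 5473.00 + insurance 434.69 = 77986.30
Buyer's account: destination terminal 528.99 + brokerage 97.10 + duty 8093.59 + delivery 273.37 = 8993.05

Buyer's account: SGD 8993.05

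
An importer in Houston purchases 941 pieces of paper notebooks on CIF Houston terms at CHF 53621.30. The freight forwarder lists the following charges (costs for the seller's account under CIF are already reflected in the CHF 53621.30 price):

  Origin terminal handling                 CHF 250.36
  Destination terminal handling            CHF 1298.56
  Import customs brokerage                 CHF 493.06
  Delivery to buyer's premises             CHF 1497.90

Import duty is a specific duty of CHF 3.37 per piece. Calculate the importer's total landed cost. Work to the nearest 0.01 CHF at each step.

CIF: the seller pays costs through ocean freight and marine insurance to the destination port.
Already in the invoice (seller's account under CIF): origin terminal — exclude.
The CIF price already equals the CIF value: 53621.30
Import duty = 941 × 3.37 = 3171.17
Buyer bears: destination terminal 1298.56 + brokerage 493.06 + delivery 1497.90 + duty 3171.17 = 6460.69
Landed cost = invoice 53621.30 + 6460.69 = 60081.99

Total landed cost: CHF 60081.99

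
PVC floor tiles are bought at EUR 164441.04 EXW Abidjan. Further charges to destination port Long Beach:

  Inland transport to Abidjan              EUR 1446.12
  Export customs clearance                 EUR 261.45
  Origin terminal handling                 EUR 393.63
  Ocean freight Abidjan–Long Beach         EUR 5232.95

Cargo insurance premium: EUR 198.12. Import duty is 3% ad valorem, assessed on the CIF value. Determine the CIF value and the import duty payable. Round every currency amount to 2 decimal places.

CIF = EXW price + pre-shipment costs + freight + insurance
CIF = 164441.04 + 1446.12 + 261.45 + 393.63 + 5232.95 + 198.12 = 171973.31
Import duty = 171973.31 × 3% = 5159.20

CIF value: EUR 171973.31; import duty: EUR 5159.20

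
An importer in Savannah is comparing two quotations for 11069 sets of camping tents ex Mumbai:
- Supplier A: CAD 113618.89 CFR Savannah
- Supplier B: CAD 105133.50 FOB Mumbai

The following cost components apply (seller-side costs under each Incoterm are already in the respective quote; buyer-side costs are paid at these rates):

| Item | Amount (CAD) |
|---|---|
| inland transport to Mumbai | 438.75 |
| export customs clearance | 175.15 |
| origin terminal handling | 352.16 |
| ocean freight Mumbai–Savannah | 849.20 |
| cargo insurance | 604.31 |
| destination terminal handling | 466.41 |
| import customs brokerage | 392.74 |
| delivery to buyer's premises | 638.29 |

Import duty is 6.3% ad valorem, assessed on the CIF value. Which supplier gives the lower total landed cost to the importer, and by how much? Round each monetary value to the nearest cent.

Supplier B is cheaper by CAD 8117.27

Supplier A (CFR):
CIF value = CFR price + insurance = 113618.89 + 604.31 = 114223.20
Import duty = 114223.20 × 6.3% = 7196.06
Buyer bears (A): 604.31 + 466.41 + 392.74 + 638.29 = 2101.75
Landed cost (A) = invoice 113618.89 + 2101.75 + duty 7196.06 = 122916.70
Supplier B (FOB):
CIF value = FOB price + freight + insurance = 105133.50 + 849.20 + 604.31 = 106587.01
Import duty = 106587.01 × 6.3% = 6714.98
Buyer bears (B): 849.20 + 604.31 + 466.41 + 392.74 + 638.29 = 2950.95
Landed cost (B) = invoice 105133.50 + 2950.95 + duty 6714.98 = 114799.43
Difference = |122916.70 − 114799.43| = 8117.27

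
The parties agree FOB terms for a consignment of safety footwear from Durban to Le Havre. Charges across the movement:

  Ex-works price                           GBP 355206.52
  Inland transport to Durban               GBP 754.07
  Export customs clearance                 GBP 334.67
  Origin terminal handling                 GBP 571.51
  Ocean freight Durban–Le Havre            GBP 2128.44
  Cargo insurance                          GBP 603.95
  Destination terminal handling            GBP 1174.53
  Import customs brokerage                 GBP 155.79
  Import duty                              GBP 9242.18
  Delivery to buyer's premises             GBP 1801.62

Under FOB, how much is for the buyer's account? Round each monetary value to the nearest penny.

FOB: the seller bears costs until goods are on board at the origin port; the buyer bears freight, insurance and all costs thereafter.
Seller's account: goods 355206.52 + inland to port 754.07 + export clearance 334.67 + origin terminal 571.51 = 356866.77
Buyer's account: freight 2128.44 + insurance 603.95 + destination terminal 1174.53 + brokerage 155.79 + duty 9242.18 + delivery 1801.62 = 15106.51

Buyer's account: GBP 15106.51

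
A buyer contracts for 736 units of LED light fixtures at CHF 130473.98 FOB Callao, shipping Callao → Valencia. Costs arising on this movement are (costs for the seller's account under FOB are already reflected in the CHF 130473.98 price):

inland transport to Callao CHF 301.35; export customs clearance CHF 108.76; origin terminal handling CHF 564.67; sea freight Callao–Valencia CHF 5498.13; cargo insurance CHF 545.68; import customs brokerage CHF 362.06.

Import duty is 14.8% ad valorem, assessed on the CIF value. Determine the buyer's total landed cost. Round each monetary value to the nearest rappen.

Total landed cost: CHF 157084.48

FOB: the seller bears costs until goods are on board at the origin port; the buyer bears freight, insurance and all costs thereafter.
Already in the invoice (seller's account under FOB): inland to port, export clearance, origin terminal — exclude.
CIF value = FOB price + freight + insurance = 130473.98 + 5498.13 + 545.68 = 136517.79
Import duty = 136517.79 × 14.8% = 20204.63
Buyer bears: freight 5498.13 + insurance 545.68 + brokerage 362.06 + duty 20204.63 = 26610.50
Landed cost = invoice 130473.98 + 26610.50 = 157084.48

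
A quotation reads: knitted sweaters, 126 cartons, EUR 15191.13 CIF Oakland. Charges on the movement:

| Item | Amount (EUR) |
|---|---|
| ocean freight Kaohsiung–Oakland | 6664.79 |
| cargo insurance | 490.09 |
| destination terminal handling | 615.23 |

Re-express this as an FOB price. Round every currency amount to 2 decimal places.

Not relevant to the conversion: destination terminal — on the buyer under both terms; not part of either seller's price.
From CIF to FOB, the seller no longer bears: freight, insurance.
FOB price = 15191.13 − 6664.79 − 490.09 = 8036.25

FOB price: EUR 8036.25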